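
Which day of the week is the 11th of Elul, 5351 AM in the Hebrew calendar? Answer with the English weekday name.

Saturday

This is JDN 2302403 (31 August 1591 Gregorian).
JDN 2302403 mod 7 = 5, and JDN 0 was a Monday, so this is a Saturday.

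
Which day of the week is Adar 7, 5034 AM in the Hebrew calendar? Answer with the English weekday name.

Thursday

In the proleptic Gregorian calendar this is 22 February 1274 (JDN 2186432).
Since JDN mod 7 = 3 (0 = Monday), the day is Thursday.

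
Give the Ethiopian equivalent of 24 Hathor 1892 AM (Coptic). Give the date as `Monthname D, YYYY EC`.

Hidar 24, 2168 EC

The source date corresponds to 5 December 2175 in the Gregorian calendar (JDN 2515801).
That day falls on 24 Hidar 2168 EC in the Ethiopian calendar.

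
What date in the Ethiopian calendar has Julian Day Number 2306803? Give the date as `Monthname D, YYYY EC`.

Meskerem 9, 1596 EC

JDN 2306803 is 17 September 1603 in the Gregorian calendar.
In the Ethiopian calendar that day is Meskerem 9, 1596 EC.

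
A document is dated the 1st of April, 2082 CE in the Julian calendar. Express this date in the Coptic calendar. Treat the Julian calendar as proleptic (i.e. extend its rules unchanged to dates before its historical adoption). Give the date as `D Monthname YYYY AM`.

6 Parmouti 1798 AM

Julian Day Number of the source date = 2481599.
Converting JDN 2481599 to the Coptic calendar gives 6 Parmouti 1798 AM.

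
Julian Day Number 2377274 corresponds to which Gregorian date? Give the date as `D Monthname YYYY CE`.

26 August 1796 CE

JDN 2451545 is 1 Jan 2000; 2377274 is −74271 days from there.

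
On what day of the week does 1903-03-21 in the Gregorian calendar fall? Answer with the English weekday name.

Saturday

Since JDN mod 7 = 5 (0 = Monday), the day is Saturday.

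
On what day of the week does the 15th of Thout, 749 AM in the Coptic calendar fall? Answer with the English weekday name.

Tuesday

In the proleptic Gregorian calendar this is 18 September 1032 (JDN 2098251).
Since JDN mod 7 = 1 (0 = Monday), the day is Tuesday.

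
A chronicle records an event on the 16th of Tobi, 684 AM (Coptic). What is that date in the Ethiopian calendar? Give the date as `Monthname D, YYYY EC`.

Both dates share Julian Day Number 2074631; in the Ethiopian calendar that is 16 Tir 960 EC.

Tir 16, 960 EC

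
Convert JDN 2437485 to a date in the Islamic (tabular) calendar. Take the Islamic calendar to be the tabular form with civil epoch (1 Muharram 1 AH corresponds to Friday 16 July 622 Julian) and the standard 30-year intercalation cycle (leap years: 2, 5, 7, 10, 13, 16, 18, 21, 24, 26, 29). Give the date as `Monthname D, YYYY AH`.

Muharram 20, 1381 AH

JDN 2437485 is 4 July 1961 in the Gregorian calendar.
In the tabular Islamic calendar that day is Muharram 20, 1381 AH.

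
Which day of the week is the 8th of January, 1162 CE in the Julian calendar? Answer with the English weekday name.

Monday

This is JDN 2145486 (15 January 1162 Gregorian).
Since JDN mod 7 = 0 (0 = Monday), the day is Monday.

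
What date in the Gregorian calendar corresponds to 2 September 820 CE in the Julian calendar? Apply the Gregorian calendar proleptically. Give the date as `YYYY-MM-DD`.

0820-09-06

At this point the Julian calendar is 4 days behind the Gregorian.
2 September 820 Julian + 4 days → 6 September 820 Gregorian.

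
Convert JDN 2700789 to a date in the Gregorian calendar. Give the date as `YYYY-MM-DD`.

2682-05-29

Counting from JDN 2299161 = 15 Oct 1582 gives an offset of 401628 days.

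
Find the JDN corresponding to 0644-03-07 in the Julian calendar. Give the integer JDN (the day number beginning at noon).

Equivalently 10 March 644 (proleptic Gregorian).
JDN 2451545 is 1 January 2000 CE (Gregorian); the target day is −495200 days from there, so JDN = 1956345.

1956345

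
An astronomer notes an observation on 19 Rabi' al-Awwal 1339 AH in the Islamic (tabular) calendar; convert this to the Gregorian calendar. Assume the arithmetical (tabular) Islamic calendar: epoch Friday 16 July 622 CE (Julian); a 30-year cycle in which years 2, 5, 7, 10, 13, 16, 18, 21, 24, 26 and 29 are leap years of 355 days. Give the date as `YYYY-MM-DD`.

Julian Day Number of the source date = 2422660.
Converting JDN 2422660 to the Gregorian calendar gives 1 December 1920 CE.

1920-12-01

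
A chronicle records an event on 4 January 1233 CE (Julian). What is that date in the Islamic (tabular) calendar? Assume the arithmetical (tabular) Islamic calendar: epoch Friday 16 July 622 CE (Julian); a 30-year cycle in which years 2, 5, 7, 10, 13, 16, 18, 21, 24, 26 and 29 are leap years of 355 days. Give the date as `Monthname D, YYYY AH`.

Rabi' al-Awwal 20, 630 AH

Julian Day Number of the source date = 2171415.
Converting JDN 2171415 to the tabular Islamic calendar gives 20 Rabi' al-Awwal 630 AH.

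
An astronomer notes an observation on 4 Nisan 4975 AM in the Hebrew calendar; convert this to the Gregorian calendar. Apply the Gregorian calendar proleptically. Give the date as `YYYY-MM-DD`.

Julian Day Number of the source date = 2164901.
Converting JDN 2164901 to the Gregorian calendar gives 13 March 1215 CE.

1215-03-13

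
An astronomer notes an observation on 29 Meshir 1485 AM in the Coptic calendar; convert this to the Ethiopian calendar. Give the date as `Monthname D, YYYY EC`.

Both dates share Julian Day Number 2367239; in the Ethiopian calendar that is 29 Yekatit 1761 EC.

Yekatit 29, 1761 EC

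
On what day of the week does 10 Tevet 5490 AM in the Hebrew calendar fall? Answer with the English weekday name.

Friday

Equivalently 30 December 1729 Gregorian, JDN 2352928.
Since JDN mod 7 = 4 (0 = Monday), the day is Friday.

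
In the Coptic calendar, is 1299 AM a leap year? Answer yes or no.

yes

1299 mod 4 = 3; in the Coptic calendar a year is leap when year mod 4 = 3, so it is a leap year.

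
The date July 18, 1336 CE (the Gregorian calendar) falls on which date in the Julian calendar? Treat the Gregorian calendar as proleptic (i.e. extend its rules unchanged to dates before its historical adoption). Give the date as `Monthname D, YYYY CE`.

For dates in this range the Gregorian date is 8 days ahead of the Julian.
18 July 1336 Gregorian − 8 days → 10 July 1336 Julian.

July 10, 1336 CE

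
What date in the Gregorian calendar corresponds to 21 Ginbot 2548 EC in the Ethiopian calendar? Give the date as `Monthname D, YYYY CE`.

June 2, 2556 CE

Julian Day Number of the source date = 2654773.
Converting JDN 2654773 to the Gregorian calendar gives 2 June 2556 CE.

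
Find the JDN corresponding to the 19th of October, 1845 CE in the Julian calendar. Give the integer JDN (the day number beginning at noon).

2395236

In the Gregorian calendar the same day is 31 October 1845.
JDN 2400001 is 17 November 1858 CE (Gregorian), MJD 0; the target day is −4765 days from there, so JDN = 2395236.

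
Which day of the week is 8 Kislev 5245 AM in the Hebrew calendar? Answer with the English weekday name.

Friday

In the proleptic Gregorian calendar this is 5 December 1484 (JDN 2263419).
Since JDN mod 7 = 4 (0 = Monday), the day is Friday.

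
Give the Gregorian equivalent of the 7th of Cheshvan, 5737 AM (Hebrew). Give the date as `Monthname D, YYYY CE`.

October 31, 1976 CE

Julian Day Number of the source date = 2443083.
Converting JDN 2443083 to the Gregorian calendar gives 31 October 1976 CE.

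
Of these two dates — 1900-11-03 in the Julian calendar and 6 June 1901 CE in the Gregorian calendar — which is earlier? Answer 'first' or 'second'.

first

First date → JDN 2415340; second date → JDN 2415542.
JDN 2415340 < JDN 2415542, so the first date is earlier.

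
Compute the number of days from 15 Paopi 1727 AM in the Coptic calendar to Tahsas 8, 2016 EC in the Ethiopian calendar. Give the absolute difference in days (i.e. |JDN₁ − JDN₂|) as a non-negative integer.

4802

JDN of the first date = 2455495.
JDN of the second date = 2460297.
|2460297 − 2455495| = 4802.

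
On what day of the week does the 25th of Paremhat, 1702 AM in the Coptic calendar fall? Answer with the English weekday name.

Thursday

This is JDN 2446524 (3 April 1986 Gregorian).
JDN 2446524 mod 7 = 3, and JDN 0 was a Monday, so this is a Thursday.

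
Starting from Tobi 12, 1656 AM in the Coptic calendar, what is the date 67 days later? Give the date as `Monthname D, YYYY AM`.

Paremhat 19, 1656 AM

Counting 67 days forward from JDN 2429650 reaches JDN 2429717, which is Paremhat 19, 1656 AM.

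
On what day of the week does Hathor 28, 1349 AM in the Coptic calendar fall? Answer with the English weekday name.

Saturday

This is JDN 2317474 (4 December 1632 Gregorian).
2317474 ≡ 5 (mod 7); counting from Monday = 0 gives Saturday.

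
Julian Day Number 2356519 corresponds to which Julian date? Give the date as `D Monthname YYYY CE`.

JDN 2356519 is 30 October 1739 in the Gregorian calendar.
In the Julian calendar that day is 19 October 1739 CE.

19 October 1739 CE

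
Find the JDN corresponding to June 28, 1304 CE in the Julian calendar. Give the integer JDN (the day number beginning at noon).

In the proleptic Gregorian calendar the same day is 6 July 1304.
JDN 2400001 is 17 November 1858 CE (Gregorian), MJD 0; the target day is −202478 days from there, so JDN = 2197523.

2197523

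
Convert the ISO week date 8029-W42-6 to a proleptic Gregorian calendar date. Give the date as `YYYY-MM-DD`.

8029-10-20

ISO week 1 of 8029 is the week containing the first Thursday of 8029.
Week 42, day 6 (Saturday) lands on 8029-10-20.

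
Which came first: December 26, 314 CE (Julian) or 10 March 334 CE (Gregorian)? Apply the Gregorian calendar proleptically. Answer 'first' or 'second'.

Converting both to JDN: 1836106 vs 1843119; the smaller is the first.

first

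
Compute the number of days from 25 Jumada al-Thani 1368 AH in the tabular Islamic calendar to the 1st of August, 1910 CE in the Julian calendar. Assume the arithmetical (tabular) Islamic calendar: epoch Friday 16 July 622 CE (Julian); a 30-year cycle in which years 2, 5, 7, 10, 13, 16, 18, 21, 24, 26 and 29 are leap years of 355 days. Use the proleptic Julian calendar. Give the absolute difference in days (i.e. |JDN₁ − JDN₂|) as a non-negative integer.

First date → JDN 2433031; second date → JDN 2418898.
The interval is |2433031 − 2418898| = 14133 days.

14133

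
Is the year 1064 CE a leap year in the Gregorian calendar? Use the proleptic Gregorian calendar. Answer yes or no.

1064 is divisible by 4 and not by 100, so it is a leap year.

yes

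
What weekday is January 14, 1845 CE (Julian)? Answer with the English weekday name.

Sunday

Equivalently 26 January 1845 Gregorian, JDN 2394958.
2394958 ≡ 6 (mod 7); counting from Monday = 0 gives Sunday.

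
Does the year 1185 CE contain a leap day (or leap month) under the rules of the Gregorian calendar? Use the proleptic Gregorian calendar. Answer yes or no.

1185 is not divisible by 4, so it is a common year.

no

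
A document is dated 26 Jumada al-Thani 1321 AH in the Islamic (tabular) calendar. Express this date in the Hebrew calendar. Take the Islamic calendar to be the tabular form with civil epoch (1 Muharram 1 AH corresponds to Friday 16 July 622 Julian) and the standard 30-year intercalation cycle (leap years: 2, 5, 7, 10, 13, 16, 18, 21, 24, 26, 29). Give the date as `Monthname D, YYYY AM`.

The source date corresponds to 19 September 1903 in the Gregorian calendar (JDN 2416377).
That day falls on 27 Elul 5663 AM in the Hebrew calendar.

Elul 27, 5663 AM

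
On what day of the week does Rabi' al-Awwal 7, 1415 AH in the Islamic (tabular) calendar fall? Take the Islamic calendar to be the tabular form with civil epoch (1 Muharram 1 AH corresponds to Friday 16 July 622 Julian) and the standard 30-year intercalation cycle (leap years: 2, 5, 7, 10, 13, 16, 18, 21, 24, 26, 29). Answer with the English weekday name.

In the Gregorian calendar this is 14 August 1994 (JDN 2449579).
Since JDN mod 7 = 6 (0 = Monday), the day is Sunday.

Sunday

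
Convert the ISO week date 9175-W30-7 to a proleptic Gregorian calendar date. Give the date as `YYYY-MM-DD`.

ISO week 1 of 9175 is the week containing the first Thursday of 9175.
Week 30, day 7 (Sunday) lands on 9175-07-27.

9175-07-27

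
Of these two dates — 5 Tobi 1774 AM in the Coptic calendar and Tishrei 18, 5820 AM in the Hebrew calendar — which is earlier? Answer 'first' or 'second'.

The two dates have Julian Day Numbers 2472742 and 2473362 respectively.
Since 2472742 < 2473362, the first date comes first.

first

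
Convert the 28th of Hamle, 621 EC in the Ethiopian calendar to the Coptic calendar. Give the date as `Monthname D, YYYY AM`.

The source date corresponds to 25 July 629 in the proleptic Gregorian calendar (JDN 1951003).
That day falls on 28 Epip 345 AM in the Coptic calendar.

Epip 28, 345 AM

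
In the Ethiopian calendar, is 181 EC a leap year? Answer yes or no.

no

181 mod 4 = 1; in the Ethiopian calendar a year is leap when year mod 4 = 3, so it is a common year.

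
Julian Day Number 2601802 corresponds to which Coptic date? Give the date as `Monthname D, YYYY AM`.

Pashons 12, 2127 AM

JDN 2601802 is 23 May 2411 in the Gregorian calendar.
In the Coptic calendar that day is Pashons 12, 2127 AM.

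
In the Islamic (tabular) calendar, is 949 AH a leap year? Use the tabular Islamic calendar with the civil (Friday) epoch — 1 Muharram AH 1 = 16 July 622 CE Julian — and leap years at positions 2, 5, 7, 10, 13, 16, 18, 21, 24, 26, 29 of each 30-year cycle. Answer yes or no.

no

Year 949 AH is year 19 of its 30-year cycle; leap positions are 2, 5, 7, 10, 13, 16, 18, 21, 24, 26, 29, so it is a common year (354 days).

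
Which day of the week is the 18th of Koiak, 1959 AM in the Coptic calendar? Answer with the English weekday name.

This is JDN 2540296 (29 December 2242 Gregorian).
Since JDN mod 7 = 3 (0 = Monday), the day is Thursday.

Thursday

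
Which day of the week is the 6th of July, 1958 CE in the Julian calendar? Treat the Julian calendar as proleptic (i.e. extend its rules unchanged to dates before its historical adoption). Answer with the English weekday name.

In the Gregorian calendar this is 19 July 1958 (JDN 2436404).
Since JDN mod 7 = 5 (0 = Monday), the day is Saturday.

Saturday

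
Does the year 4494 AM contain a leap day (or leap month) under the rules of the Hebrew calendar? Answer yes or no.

Hebrew year 4494 is year 10 of its 19-year Metonic cycle; leap years are at positions 3, 6, 8, 11, 14, 17, 19, so it is a common year (12 months).

no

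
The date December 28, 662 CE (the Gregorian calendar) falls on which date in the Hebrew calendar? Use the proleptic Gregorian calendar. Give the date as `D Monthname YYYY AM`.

8 Tevet 4423 AM

Julian Day Number of the source date = 1963212.
Converting JDN 1963212 to the Hebrew calendar gives 8 Tevet 4423 AM.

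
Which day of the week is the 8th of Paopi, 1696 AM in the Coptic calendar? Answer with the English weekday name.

In the Gregorian calendar this is 19 October 1979 (JDN 2444166).
JDN 2444166 mod 7 = 4, and JDN 0 was a Monday, so this is a Friday.

Friday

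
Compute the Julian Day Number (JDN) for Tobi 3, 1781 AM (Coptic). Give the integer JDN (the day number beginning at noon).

In the Gregorian calendar the same day is 11 January 2065.
JDN 2400001 is 17 November 1858 CE (Gregorian), MJD 0; the target day is +75296 days from there, so JDN = 2475297.

2475297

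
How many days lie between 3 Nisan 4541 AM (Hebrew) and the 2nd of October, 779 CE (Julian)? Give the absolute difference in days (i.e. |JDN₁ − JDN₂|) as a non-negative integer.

First date → JDN 2006410; second date → JDN 2005862.
The interval is |2006410 − 2005862| = 548 days.

548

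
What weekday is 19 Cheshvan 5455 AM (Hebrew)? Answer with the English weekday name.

Sunday

In the Gregorian calendar this is 7 November 1694 (JDN 2340092).
Since JDN mod 7 = 6 (0 = Monday), the day is Sunday.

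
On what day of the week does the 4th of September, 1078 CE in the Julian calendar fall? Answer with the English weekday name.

Tuesday

In the proleptic Gregorian calendar this is 10 September 1078 (JDN 2115044).
2115044 ≡ 1 (mod 7); counting from Monday = 0 gives Tuesday.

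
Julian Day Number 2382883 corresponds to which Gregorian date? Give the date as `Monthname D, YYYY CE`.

JDN 2451545 is 1 Jan 2000; 2382883 is −68662 days from there.

January 5, 1812 CE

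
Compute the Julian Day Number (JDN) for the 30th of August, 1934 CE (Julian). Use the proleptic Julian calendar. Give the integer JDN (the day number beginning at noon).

Equivalently 12 September 1934 (Gregorian).
JDN 2400001 is 17 November 1858 CE (Gregorian), MJD 0; the target day is +27692 days from there, so JDN = 2427693.

2427693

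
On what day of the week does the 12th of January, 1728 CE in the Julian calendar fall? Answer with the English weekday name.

Friday

In the Gregorian calendar this is 23 January 1728 (JDN 2352221).
Since JDN mod 7 = 4 (0 = Monday), the day is Friday.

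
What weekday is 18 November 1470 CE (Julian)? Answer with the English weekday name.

Sunday

This is JDN 2258297 (27 November 1470 Gregorian).
2258297 ≡ 6 (mod 7); counting from Monday = 0 gives Sunday.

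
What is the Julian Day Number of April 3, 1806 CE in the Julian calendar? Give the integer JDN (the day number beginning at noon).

In the Gregorian calendar the same day is 15 April 1806.
JDN 2451545 is 1 January 2000 CE (Gregorian); the target day is −70753 days from there, so JDN = 2380792.

2380792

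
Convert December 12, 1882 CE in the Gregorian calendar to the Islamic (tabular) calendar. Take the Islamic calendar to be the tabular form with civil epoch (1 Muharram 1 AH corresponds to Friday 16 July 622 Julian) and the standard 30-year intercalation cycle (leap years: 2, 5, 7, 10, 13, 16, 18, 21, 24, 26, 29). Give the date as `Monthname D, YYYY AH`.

Safar 1, 1300 AH

Both dates share Julian Day Number 2408792; in the tabular Islamic calendar that is 1 Safar 1300 AH.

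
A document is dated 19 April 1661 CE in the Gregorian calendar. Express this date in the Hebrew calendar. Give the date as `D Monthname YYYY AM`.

Both dates share Julian Day Number 2327837; in the Hebrew calendar that is 20 Nisan 5421 AM.

20 Nisan 5421 AM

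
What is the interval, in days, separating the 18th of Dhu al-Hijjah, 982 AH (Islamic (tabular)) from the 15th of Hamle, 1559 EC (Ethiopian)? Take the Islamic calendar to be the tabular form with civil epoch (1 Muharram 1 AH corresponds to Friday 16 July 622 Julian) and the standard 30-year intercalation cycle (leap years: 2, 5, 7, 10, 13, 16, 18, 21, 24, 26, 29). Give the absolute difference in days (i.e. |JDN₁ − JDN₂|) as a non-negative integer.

First date → JDN 2296416; second date → JDN 2293594.
The interval is |2296416 − 2293594| = 2822 days.

2822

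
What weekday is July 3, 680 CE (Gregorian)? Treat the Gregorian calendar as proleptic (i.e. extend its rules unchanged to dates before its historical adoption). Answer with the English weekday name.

1969609 ≡ 5 (mod 7); counting from Monday = 0 gives Saturday.

Saturday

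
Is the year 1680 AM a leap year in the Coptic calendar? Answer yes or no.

1680 mod 4 = 0; in the Coptic calendar a year is leap when year mod 4 = 3, so it is a common year.

no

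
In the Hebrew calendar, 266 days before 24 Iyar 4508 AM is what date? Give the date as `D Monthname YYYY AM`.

25 Av 4507 AM

Counting 266 days back from JDN 1994382 reaches JDN 1994116, which is 25 Av 4507 AM.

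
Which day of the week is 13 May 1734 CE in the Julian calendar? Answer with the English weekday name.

In the Gregorian calendar this is 24 May 1734 (JDN 2354534).
2354534 ≡ 0 (mod 7); counting from Monday = 0 gives Monday.

Monday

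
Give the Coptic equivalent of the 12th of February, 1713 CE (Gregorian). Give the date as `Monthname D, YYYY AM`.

Both dates share Julian Day Number 2346763; in the Coptic calendar that is 7 Meshir 1429 AM.

Meshir 7, 1429 AM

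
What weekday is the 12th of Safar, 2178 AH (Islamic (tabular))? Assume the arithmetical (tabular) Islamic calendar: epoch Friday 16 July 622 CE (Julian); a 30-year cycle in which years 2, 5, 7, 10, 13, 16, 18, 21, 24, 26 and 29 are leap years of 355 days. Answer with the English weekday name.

Equivalently 1 November 2734 Gregorian, JDN 2719937.
2719937 ≡ 3 (mod 7); counting from Monday = 0 gives Thursday.

Thursday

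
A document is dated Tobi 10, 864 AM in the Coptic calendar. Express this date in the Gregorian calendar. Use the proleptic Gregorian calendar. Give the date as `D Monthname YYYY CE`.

13 January 1148 CE

Both dates share Julian Day Number 2140370; in the Gregorian calendar that is 13 January 1148 CE.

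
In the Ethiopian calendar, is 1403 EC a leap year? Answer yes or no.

1403 mod 4 = 3; in the Ethiopian calendar a year is leap when year mod 4 = 3, so it is a leap year.

yes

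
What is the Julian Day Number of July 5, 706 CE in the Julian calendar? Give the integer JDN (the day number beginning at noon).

Equivalently 9 July 706 (proleptic Gregorian).
JDN 2400001 is 17 November 1858 CE (Gregorian), MJD 0; the target day is −420891 days from there, so JDN = 1979110.

1979110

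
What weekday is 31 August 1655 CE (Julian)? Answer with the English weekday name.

In the Gregorian calendar this is 10 September 1655 (JDN 2325789).
2325789 ≡ 4 (mod 7); counting from Monday = 0 gives Friday.

Friday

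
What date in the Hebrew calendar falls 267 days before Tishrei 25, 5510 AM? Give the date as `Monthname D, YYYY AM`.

Tevet 23, 5509 AM

Counting 267 days back from JDN 2360149 reaches JDN 2359882, which is Tevet 23, 5509 AM.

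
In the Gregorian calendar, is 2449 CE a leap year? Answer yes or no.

no

2449 is not divisible by 4, so it is a common year.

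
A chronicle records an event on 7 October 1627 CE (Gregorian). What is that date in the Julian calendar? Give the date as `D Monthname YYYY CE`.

At this point the Julian calendar is 10 days behind the Gregorian.
7 October 1627 Gregorian − 10 days → 27 September 1627 Julian.

27 September 1627 CE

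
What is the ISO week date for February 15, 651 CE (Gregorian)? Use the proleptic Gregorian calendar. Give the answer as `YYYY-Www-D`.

0651-W07-6

The weekday is Saturday (ISO weekday 6).
That Saturday belongs to ISO week 7 of ISO year 651.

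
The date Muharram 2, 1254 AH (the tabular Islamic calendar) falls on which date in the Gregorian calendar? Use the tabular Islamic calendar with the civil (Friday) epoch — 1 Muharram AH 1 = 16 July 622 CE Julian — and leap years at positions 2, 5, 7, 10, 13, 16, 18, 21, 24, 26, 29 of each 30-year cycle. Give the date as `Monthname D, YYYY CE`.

Julian Day Number of the source date = 2392462.
Converting JDN 2392462 to the Gregorian calendar gives 28 March 1838 CE.

March 28, 1838 CE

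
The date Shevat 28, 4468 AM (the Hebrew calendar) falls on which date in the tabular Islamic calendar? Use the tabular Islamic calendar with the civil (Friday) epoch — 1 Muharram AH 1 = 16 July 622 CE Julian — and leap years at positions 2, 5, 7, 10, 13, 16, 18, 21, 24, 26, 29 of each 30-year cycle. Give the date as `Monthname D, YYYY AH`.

Julian Day Number of the source date = 1979679.
Converting JDN 1979679 to the tabular Islamic calendar gives 26 Safar 89 AH.

Safar 26, 89 AH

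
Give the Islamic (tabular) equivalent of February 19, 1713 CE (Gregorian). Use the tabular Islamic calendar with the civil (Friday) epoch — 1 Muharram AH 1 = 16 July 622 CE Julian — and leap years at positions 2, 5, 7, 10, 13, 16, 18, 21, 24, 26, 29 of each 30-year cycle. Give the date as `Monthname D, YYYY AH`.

Muharram 23, 1125 AH

Both dates share Julian Day Number 2346770; in the tabular Islamic calendar that is 23 Muharram 1125 AH.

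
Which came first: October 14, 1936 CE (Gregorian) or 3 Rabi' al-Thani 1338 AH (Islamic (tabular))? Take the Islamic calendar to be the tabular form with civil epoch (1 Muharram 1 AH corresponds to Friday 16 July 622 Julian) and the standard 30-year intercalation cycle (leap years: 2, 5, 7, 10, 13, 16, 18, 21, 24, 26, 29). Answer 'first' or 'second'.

second

The two dates have Julian Day Numbers 2428456 and 2422319 respectively.
Since 2422319 < 2428456, the second date comes first.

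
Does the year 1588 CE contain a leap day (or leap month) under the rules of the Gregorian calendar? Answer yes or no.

1588 is divisible by 4 and not by 100, so it is a leap year.

yes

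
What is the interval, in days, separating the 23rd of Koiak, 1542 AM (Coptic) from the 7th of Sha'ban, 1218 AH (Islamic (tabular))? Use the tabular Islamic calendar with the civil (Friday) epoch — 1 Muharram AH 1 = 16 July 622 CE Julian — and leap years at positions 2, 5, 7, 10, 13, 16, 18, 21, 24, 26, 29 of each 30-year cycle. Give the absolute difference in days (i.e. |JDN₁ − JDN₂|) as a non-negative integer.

8075

JDN of the first date = 2387992.
JDN of the second date = 2379917.
|2379917 − 2387992| = 8075.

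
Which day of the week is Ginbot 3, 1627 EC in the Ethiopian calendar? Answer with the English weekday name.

Tuesday

In the Gregorian calendar this is 8 May 1635 (JDN 2318359).
Since JDN mod 7 = 1 (0 = Monday), the day is Tuesday.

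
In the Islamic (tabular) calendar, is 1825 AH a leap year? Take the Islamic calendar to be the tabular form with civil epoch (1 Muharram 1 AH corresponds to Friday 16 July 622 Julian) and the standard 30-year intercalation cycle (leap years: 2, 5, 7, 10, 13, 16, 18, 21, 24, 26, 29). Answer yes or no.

no

Year 1825 AH is year 25 of its 30-year cycle; leap positions are 2, 5, 7, 10, 13, 16, 18, 21, 24, 26, 29, so it is a common year (354 days).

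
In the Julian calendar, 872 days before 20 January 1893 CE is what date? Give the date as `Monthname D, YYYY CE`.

JDN of 20 January 1893 CE = 2412496.
2412496 − 872 = 2411624.
JDN 2411624 in the Julian calendar is September 1, 1890 CE.

September 1, 1890 CE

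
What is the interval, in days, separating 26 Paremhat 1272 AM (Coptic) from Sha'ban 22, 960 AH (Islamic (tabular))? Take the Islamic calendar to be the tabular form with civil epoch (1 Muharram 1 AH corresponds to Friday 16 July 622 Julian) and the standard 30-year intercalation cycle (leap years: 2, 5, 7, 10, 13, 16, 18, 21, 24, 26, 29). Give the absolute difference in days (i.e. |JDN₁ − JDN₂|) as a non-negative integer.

First date → JDN 2289468; second date → JDN 2288506.
The interval is |2289468 − 2288506| = 962 days.

962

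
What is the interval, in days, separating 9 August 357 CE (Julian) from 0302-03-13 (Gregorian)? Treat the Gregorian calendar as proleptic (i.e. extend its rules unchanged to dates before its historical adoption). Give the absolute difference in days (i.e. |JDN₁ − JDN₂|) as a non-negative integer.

20239

First date → JDN 1851673; second date → JDN 1831434.
The interval is |1851673 − 1831434| = 20239 days.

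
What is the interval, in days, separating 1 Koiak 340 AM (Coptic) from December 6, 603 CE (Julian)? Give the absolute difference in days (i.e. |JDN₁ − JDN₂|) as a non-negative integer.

7297

First date → JDN 1948940; second date → JDN 1941643.
The interval is |1948940 − 1941643| = 7297 days.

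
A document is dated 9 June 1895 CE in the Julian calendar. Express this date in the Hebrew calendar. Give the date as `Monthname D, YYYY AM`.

Julian Day Number of the source date = 2413366.
Converting JDN 2413366 to the Hebrew calendar gives 29 Sivan 5655 AM.

Sivan 29, 5655 AM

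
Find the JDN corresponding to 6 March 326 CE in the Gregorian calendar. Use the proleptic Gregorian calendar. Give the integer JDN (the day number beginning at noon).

1840193

JDN 2299161 is 15 October 1582 CE (Gregorian); the target day is −458968 days from there, so JDN = 1840193.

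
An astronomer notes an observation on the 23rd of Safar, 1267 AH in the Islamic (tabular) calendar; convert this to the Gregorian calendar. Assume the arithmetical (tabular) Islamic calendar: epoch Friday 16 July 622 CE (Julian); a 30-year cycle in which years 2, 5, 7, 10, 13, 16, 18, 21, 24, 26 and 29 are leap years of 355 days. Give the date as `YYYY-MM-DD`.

Julian Day Number of the source date = 2397120.
Converting JDN 2397120 to the Gregorian calendar gives 28 December 1850 CE.

1850-12-28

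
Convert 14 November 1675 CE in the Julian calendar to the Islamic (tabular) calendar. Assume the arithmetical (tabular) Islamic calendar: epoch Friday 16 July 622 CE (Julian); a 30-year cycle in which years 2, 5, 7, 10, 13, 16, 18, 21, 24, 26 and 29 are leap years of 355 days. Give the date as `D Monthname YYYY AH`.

6 Ramadan 1086 AH

Julian Day Number of the source date = 2333169.
Converting JDN 2333169 to the tabular Islamic calendar gives 6 Ramadan 1086 AH.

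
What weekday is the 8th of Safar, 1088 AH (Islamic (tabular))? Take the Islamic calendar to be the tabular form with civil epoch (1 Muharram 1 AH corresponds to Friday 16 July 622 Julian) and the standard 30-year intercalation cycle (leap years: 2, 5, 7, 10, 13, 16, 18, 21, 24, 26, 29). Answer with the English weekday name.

Equivalently 12 April 1677 Gregorian, JDN 2333674.
JDN 2333674 mod 7 = 0, and JDN 0 was a Monday, so this is a Monday.

Monday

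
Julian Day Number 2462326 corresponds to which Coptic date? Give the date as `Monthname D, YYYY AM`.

Epip 1, 1745 AM

The Gregorian equivalent of JDN 2462326 is 8 July 2029.
In the Coptic calendar that day is Epip 1, 1745 AM.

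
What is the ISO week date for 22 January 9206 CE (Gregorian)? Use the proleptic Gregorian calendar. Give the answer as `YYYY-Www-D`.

9206-W03-7

The weekday is Sunday (ISO weekday 7).
That Sunday belongs to ISO week 3 of ISO year 9206.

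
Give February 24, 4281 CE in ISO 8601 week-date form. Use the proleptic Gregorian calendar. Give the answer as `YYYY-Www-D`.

The weekday is Thursday (ISO weekday 4).
That Thursday belongs to ISO week 8 of ISO year 4281.

4281-W08-4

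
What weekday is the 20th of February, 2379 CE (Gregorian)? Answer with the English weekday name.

2590022 ≡ 1 (mod 7); counting from Monday = 0 gives Tuesday.

Tuesday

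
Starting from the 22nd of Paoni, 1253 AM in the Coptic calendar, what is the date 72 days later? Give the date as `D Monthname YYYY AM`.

4 Pi Kogi Enavot 1253 AM

JDN of the 22nd of Paoni, 1253 AM = 2282614.
2282614 + 72 = 2282686.
JDN 2282686 in the Coptic calendar is 4 Pi Kogi Enavot 1253 AM.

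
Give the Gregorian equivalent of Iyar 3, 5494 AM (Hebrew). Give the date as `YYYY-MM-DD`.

1734-05-06

Julian Day Number of the source date = 2354516.
Converting JDN 2354516 to the Gregorian calendar gives 6 May 1734 CE.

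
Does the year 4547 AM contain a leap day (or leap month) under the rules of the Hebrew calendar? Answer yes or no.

Hebrew year 4547 is year 6 of its 19-year Metonic cycle; leap years are at positions 3, 6, 8, 11, 14, 17, 19, so it is a leap year (13 months).

yes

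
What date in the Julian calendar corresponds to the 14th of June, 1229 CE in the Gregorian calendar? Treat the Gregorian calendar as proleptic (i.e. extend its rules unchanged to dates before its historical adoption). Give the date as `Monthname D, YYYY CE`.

At this point the Julian calendar is 7 days behind the Gregorian.
14 June 1229 Gregorian − 7 days → 7 June 1229 Julian.

June 7, 1229 CE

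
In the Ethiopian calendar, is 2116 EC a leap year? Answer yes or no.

2116 mod 4 = 0; in the Ethiopian calendar a year is leap when year mod 4 = 3, so it is a common year.

no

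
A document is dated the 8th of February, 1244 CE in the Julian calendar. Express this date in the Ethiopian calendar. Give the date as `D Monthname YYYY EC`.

13 Yekatit 1236 EC

Julian Day Number of the source date = 2175467.
Converting JDN 2175467 to the Ethiopian calendar gives 13 Yekatit 1236 EC.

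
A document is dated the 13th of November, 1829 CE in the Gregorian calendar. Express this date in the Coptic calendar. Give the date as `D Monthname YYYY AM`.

Both dates share Julian Day Number 2389405; in the Coptic calendar that is 5 Hathor 1546 AM.

5 Hathor 1546 AM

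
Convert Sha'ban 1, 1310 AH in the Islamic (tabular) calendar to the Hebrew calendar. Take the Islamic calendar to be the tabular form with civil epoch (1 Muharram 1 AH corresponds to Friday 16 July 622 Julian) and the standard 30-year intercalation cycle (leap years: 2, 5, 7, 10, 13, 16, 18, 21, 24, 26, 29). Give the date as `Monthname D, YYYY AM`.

Julian Day Number of the source date = 2412513.
Converting JDN 2412513 to the Hebrew calendar gives 2 Adar 5653 AM.

Adar 2, 5653 AM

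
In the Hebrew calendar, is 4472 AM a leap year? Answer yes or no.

Hebrew year 4472 is year 7 of its 19-year Metonic cycle; leap years are at positions 3, 6, 8, 11, 14, 17, 19, so it is a common year (12 months).

no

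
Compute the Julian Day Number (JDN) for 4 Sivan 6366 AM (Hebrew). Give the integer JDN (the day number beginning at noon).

Equivalently 2 June 2606 (Gregorian).
JDN 2451545 is 1 January 2000 CE (Gregorian); the target day is +221489 days from there, so JDN = 2673034.

2673034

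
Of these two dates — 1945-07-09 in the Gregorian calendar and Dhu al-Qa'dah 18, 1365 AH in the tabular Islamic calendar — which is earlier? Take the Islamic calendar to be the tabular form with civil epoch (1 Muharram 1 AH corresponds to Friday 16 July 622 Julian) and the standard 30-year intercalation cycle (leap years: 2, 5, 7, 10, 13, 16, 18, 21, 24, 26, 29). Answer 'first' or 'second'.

first

First date → JDN 2431646; second date → JDN 2432108.
JDN 2431646 < JDN 2432108, so the first date is earlier.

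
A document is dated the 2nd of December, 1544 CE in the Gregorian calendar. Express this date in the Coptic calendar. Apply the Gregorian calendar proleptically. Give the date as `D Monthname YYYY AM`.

Both dates share Julian Day Number 2285330; in the Coptic calendar that is 26 Hathor 1261 AM.

26 Hathor 1261 AM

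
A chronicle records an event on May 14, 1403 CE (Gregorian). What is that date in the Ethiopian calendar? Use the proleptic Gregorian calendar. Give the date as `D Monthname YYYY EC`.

Both dates share Julian Day Number 2233628; in the Ethiopian calendar that is 10 Ginbot 1395 EC.

10 Ginbot 1395 EC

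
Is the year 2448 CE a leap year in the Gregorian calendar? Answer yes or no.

yes

2448 is divisible by 4 and not by 100, so it is a leap year.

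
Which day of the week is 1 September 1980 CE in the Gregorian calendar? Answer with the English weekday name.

Since JDN mod 7 = 0 (0 = Monday), the day is Monday.

Monday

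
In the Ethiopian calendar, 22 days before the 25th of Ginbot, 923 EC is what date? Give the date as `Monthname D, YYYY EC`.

Counting 22 days back from JDN 2061245 reaches JDN 2061223, which is Ginbot 3, 923 EC.

Ginbot 3, 923 EC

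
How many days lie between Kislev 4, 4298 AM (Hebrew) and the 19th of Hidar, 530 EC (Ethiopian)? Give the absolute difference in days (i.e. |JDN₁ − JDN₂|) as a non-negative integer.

JDN of the first date = 1917524.
JDN of the second date = 1917516.
|1917516 − 1917524| = 8.

8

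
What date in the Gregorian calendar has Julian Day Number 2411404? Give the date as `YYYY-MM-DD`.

JDN 2451545 is 1 Jan 2000; 2411404 is −40141 days from there.

1890-02-05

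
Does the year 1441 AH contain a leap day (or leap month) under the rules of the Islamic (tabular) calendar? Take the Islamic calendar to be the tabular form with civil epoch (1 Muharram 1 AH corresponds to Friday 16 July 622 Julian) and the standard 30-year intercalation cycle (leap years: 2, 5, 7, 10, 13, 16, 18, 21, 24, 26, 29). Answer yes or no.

no

Year 1441 AH is year 1 of its 30-year cycle; leap positions are 2, 5, 7, 10, 13, 16, 18, 21, 24, 26, 29, so it is a common year (354 days).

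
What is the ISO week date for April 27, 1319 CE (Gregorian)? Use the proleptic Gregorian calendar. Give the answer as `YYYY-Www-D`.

The weekday is Thursday (ISO weekday 4).
That Thursday belongs to ISO week 17 of ISO year 1319.

1319-W17-4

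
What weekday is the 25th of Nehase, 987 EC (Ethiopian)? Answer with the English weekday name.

Equivalently 23 August 995 Gregorian, JDN 2084711.
JDN 2084711 mod 7 = 6, and JDN 0 was a Monday, so this is a Sunday.

Sunday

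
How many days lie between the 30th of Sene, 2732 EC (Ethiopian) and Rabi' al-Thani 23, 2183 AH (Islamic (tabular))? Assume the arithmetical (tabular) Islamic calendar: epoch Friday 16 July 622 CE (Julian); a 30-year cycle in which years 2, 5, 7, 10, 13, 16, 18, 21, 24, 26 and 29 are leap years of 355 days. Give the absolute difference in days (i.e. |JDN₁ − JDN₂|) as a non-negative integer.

239

JDN of the first date = 2722018.
JDN of the second date = 2721779.
|2721779 − 2722018| = 239.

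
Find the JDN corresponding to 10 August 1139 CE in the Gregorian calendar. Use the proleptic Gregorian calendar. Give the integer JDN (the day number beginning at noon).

2137292

JDN 2400001 is 17 November 1858 CE (Gregorian), MJD 0; the target day is −262709 days from there, so JDN = 2137292.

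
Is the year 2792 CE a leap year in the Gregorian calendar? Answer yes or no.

yes

2792 is divisible by 4 and not by 100, so it is a leap year.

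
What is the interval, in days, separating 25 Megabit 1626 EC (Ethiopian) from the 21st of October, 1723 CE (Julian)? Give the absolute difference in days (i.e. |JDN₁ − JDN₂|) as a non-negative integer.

32721

First date → JDN 2317956; second date → JDN 2350677.
The interval is |2317956 − 2350677| = 32721 days.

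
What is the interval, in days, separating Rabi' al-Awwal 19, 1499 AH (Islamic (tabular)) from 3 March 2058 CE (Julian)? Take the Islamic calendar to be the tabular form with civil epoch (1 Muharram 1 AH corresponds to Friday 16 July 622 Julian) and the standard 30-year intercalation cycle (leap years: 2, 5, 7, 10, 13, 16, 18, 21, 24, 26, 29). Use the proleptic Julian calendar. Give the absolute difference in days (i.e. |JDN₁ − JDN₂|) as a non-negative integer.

6554

JDN of the first date = 2479358.
JDN of the second date = 2472804.
|2472804 − 2479358| = 6554.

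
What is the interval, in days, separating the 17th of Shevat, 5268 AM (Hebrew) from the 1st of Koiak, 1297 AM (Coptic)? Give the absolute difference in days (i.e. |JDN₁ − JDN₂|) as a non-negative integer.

JDN of the first date = 2271873.
JDN of the second date = 2298484.
|2298484 − 2271873| = 26611.

26611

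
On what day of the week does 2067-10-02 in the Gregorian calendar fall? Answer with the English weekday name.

Since JDN mod 7 = 6 (0 = Monday), the day is Sunday.

Sunday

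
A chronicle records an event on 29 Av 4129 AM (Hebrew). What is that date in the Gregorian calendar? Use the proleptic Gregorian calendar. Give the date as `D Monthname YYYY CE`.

Both dates share Julian Day Number 1856066; in the Gregorian calendar that is 20 August 369 CE.

20 August 369 CE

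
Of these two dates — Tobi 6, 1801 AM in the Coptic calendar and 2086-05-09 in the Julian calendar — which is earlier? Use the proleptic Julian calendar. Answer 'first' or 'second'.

first

Converting both to JDN: 2482605 vs 2483098; the smaller is the first.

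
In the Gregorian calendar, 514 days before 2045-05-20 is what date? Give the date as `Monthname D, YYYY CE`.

The starting date is JDN 2468121; 2468121 − 514 = 2467607.
JDN 2467607 corresponds to December 23, 2043 CE.

December 23, 2043 CE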